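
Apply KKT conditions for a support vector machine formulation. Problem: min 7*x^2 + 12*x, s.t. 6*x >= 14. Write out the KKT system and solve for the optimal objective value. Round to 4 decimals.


Step 1: Try lambda = 0 (constraint inactive).
x_unc = -12/(2*7) = -0.8571
Check: 6*-0.8571 = -5.1426 < 14 -- violated!
Step 2: Constraint must be active: 6*x = 14
x* = 14/6 = 7/3 = 2.3333 (rounded; the exact value 7/3 is used below)
lambda = (2*7*(7/3) + 12)/6 = 7.4444
Step 3: Compute optimal value.
f(x*) = 7*(7/3)^2 + 12*(7/3) = 66.1111


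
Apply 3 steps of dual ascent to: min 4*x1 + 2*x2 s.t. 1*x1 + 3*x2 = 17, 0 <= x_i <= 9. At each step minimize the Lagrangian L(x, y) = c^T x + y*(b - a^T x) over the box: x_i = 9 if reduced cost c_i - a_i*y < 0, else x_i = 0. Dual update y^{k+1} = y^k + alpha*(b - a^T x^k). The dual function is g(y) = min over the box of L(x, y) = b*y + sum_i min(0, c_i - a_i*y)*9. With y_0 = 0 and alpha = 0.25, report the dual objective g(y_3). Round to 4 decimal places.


Dual ascent for LP: min 4*x1 + 2*x2, 1*x1 + 3*x2 = 17, 0 <= x_i <= 9
Step 1: y^k = 0.0, reduced costs: (4.0, 2.0)
  x^k = (0.0, 0.0), subgradient = b - a^T x = 17.0
  y^{k+1} = 0.0 + 0.25*17.0 = 4.25
Step 2: y^k = 4.25, reduced costs: (-0.25, -10.75)
  x^k = (9.0, 9.0), subgradient = b - a^T x = -19.0
  y^{k+1} = 4.25 + 0.25*-19.0 = -0.5
Step 3: y^k = -0.5, reduced costs: (4.5, 3.5)
  x^k = (0.0, 0.0), subgradient = b - a^T x = 17.0
  y^{k+1} = -0.5 + 0.25*17.0 = 3.75
Dual objective at y_3 = 3.75: reduced costs (0.25, -9.25), box minimizer x = (0.0, 9.0)
g(y_3) = b*y + (c1 - a1*y)*x1 + (c2 - a2*y)*x2 = 17*3.75 + 0.25*0.0 + (-9.25)*9.0 = 63.75 + 0.0 - 83.25 = -19.5


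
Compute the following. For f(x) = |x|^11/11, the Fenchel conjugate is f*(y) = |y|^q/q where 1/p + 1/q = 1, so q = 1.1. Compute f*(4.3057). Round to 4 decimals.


The conjugate exponent q satisfies 1/p + 1/q = 1.
p = 11, so q = 11/(11 - 1) = 1.1
|y|^q = 4.3057^1.1 = 4.9825
f*(4.3057) = 4.9825 / 1.1 = 4.5296


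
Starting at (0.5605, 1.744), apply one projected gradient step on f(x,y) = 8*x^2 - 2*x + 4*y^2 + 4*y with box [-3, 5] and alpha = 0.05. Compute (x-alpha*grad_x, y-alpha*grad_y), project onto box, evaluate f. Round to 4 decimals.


Step 1: Compute gradient at (0.5605, 1.744).
grad_x = 2*8*0.5605 - 2 = 6.968
grad_y = 2*4*1.744 + 4 = 17.952
Step 2: Gradient step.
x_raw = 0.5605 - 0.05*6.968 = 0.2121
y_raw = 1.744 - 0.05*17.952 = 0.8464
Step 3: Project onto [-3, 5].
x_proj = clip(0.2121) = 0.2121
y_proj = clip(0.8464) = 0.8464
Step 4: Evaluate f.
f(0.2121, 0.8464) = 6.1869


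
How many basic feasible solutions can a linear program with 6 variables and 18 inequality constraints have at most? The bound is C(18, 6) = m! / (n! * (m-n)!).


Each vertex corresponds to some choice of n active constraints out of m, so the number of vertices is at most C(m, n) = m! / (n!(m-n)!).
m = 18, n = 6
Numerator: 18 * 17 * 16 * 15 * 14 * 13
Denominator: 6! = 720
C(18, 6) = 18564


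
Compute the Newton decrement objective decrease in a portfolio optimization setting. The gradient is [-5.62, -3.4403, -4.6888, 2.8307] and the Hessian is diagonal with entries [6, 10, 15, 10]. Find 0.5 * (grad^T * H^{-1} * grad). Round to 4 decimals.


Step 1: H is diagonal, so H^(-1) * g = [-0.9367, -0.344, -0.3126, 0.2831].
Step 2: g^T H^(-1) g = sum_i g_i^2 / H_ii
  = (-5.62)^2/6 + (-3.4403)^2/10 + (-4.6888)^2/15 + (2.8307)^2/10
  = 5.2641 + 1.1836 + 1.4657 + 0.8013 = 8.7146
Step 3: Objective decrease = 0.5 * g^T H^(-1) g = 4.3573


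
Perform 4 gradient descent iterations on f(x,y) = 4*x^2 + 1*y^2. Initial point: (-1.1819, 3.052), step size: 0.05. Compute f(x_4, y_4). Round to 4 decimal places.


Gradient descent on f(x,y) = 4*x^2 + 1*y^2.
Starting point: (-1.1819, 3.052), alpha = 0.05
Step 1: grad_x = 2*4*-1.1819 = -9.4552, grad_y = 2*1*3.052 = 6.104
  x_1 = -1.1819 - 0.05*-9.4552 = -0.7091
  y_1 = 3.052 - 0.05*6.104 = 2.7468
Step 2: grad_x = 2*4*-0.7091 = -5.6731, grad_y = 2*1*2.7468 = 5.4936
  x_2 = -0.7091 - 0.05*-5.6731 = -0.4255
  y_2 = 2.7468 - 0.05*5.4936 = 2.4721
Step 3: grad_x = 2*4*-0.4255 = -3.4039, grad_y = 2*1*2.4721 = 4.9442
  x_3 = -0.4255 - 0.05*-3.4039 = -0.2553
  y_3 = 2.4721 - 0.05*4.9442 = 2.2249
Step 4: grad_x = 2*4*-0.2553 = -2.0423, grad_y = 2*1*2.2249 = 4.4498
  x_4 = -0.2553 - 0.05*-2.0423 = -0.1532
  y_4 = 2.2249 - 0.05*4.4498 = 2.0024
f(-0.1532, 2.0024) = 4*(-0.1532)^2 + 1*2.0024^2 = 4.1035


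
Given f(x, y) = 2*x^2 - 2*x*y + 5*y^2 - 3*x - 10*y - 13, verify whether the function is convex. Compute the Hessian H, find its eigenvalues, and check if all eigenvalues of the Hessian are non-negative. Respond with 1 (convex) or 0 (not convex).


The Hessian of f(x,y) = 2*x^2 - 2*x*y + 5*y^2 - 3*x - 10*y - 13 is:
H = [[4, -2], [-2, 10]]
Trace = 4 + 10 = 14
Determinant = 4*10 - (-2)^2 = 36
Discriminant = (14)^2 - 4*36 = 52.0
Eigenvalues: lambda_1 = 3.3944, lambda_2 = 10.6056
The function is convex.

1


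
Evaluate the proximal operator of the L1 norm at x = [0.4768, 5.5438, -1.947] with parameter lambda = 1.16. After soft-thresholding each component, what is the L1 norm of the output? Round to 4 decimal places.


Soft-thresholding with lambda = 1.16:
prox(0.4768) = sign(0.4768)*max(|0.4768| - 1.16, 0) = 0.0
prox(5.5438) = sign(5.5438)*max(|5.5438| - 1.16, 0) = 4.3838
prox(-1.947) = sign(-1.947)*max(|-1.947| - 1.16, 0) = -0.787
prox(x) = [0.0, 4.3838, -0.787]
||prox(x)||_1 = 0.0 + 4.3838 + 0.787 = 5.1708


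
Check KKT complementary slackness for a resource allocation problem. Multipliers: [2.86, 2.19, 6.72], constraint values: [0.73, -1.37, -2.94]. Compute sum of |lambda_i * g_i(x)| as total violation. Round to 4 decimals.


KKT complementary slackness check:
lambda_1 * g_1 = 2.86 * 0.73 = 2.0878
lambda_2 * g_2 = 2.19 * -1.37 = -3.0003
lambda_3 * g_3 = 6.72 * -2.94 = -19.7568
Total violation = 2.0878 + 3.0003 + 19.7568 = 24.8449


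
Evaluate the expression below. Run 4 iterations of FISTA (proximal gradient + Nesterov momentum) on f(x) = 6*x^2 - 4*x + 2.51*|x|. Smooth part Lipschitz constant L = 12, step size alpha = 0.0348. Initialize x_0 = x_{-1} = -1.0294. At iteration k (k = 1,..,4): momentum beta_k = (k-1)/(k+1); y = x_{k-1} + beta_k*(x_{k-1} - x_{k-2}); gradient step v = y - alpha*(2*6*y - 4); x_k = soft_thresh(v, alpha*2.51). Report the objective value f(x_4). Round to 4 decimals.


FISTA on f(x) = 6*x^2 - 4*x + 2.51*|x|
L = 12, alpha = 0.0348
Iteration 1: beta = 0.0, y = -1.0294 + 0.0*(-1.0294 + 1.0294) = -1.0294
  grad(y) = -16.3528, v = y - alpha*grad = -0.4603
  prox(v) = soft_thresh(-0.4603, 0.0873) = -0.373
Iteration 2: beta = 0.3333, y = -0.373 + 0.3333*(-0.373 + 1.0294) = -0.1542
  grad(y) = -5.85, v = y - alpha*grad = 0.0494
  prox(v) = soft_thresh(0.0494, 0.0873) = 0.0
Iteration 3: beta = 0.5, y = 0.0 + 0.5*(0.0 + 0.373) = 0.1865
  grad(y) = -1.7622, v = y - alpha*grad = 0.2478
  prox(v) = soft_thresh(0.2478, 0.0873) = 0.1605
Iteration 4: beta = 0.6, y = 0.1605 + 0.6*(0.1605 - 0.0) = 0.2567
  grad(y) = -0.9191, v = y - alpha*grad = 0.2887
  prox(v) = soft_thresh(0.2887, 0.0873) = 0.2014
f(x_4) = 6*0.2014^2 - 4*0.2014 + 2.51*|0.2014| = -0.0567


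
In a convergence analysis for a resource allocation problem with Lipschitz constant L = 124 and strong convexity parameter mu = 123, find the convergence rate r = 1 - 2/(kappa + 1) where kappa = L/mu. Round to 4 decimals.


Step 1: Compute the condition number.
kappa = L/mu = 124/123 = 1.0081
Step 2: Compute the convergence rate.
r = 1 - 2/(kappa + 1) = 1 - 2*mu/(L + mu) = (L - mu)/(L + mu) = 1/247 = 0.004


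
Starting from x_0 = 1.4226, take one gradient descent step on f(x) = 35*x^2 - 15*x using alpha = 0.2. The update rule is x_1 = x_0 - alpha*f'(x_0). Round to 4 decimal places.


We compute the gradient at x_0 and apply the update.
f'(x) = 70*x - 15
f'(1.4226) = 70*1.4226 - 15 = 84.582
x_1 = 1.4226 - 0.2*84.582 = -15.4938


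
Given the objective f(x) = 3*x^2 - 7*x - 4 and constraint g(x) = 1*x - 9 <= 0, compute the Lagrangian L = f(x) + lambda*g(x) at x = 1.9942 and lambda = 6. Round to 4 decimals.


Step 1: Evaluate f(x).
f(1.9942) = 3*1.9942^2 - 7*1.9942 - 4 = -6.0289
Step 2: Evaluate g(x).
g(1.9942) = 1*1.9942 - 9 = -7.0058
Step 3: Compute Lagrangian.
L = -6.0289 + 6*-7.0058 = -48.0637


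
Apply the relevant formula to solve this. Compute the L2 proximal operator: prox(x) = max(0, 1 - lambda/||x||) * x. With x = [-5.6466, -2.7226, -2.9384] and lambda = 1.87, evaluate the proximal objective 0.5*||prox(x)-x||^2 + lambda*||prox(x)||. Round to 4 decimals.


Step 1: Compute ||x||.
||x|| = 6.9232
Step 2: Compute scaling factor.
scale = max(0, 1 - 1.87/6.9232) = 0.7299
Step 3: prox(x) = [-4.1214, -1.9872, -2.1447]
||prox(x)|| = 5.0532
Step 4: Proximal objective.
0.5*||prox-x||^2 = 1.7485
lambda*||prox|| = 9.4495
Total = 11.198


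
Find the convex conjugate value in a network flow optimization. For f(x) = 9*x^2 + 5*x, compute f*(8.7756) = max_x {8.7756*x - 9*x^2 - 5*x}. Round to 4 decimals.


f*(y) = sup_x {y*x - a*x^2 - b*x} = sup_x {(y-b)*x - a*x^2}
FOC: (y - b) - 2a*x = 0 => x* = (y - b)/(2a)
x* = (8.7756 - 5)/(2*9) = 0.2098
f*(8.7756) = (y-b)^2/(4a) = (8.7756 - 5)^2/(4*9)
= 14.2552/36 = 0.396


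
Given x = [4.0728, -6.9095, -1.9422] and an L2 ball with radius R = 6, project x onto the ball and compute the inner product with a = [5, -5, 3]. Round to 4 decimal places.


Step 1: Compute ||x|| (intermediates to 6 decimals).
||x|| = sqrt(4.0728^2 + (-6.9095)^2 + (-1.9422)^2) = 8.252335
Step 2: Project.
Since ||x|| > R, scale = R/||x|| = 6/8.252335 = 0.727067, proj(x) = scale * x
proj(x) = [2.961198, -5.023669, -1.41211]
Step 3: Dot product.
a^T * proj(x) = 5*2.961198 - 5*(-5.023669) + 3*(-1.41211) = 35.688


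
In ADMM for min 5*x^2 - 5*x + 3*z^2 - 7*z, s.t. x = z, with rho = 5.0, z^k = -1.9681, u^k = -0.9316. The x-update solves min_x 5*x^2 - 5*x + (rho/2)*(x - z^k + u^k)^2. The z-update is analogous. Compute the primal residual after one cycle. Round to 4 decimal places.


ADMM iteration with rho = 5.0, z^k = -1.9681, u^k = -0.9316
Step 1: x-update.
Minimize 5*x^2 - 5*x + (5.0/2)*(x + 1.9681 - 0.9316)^2
FOC: (2*5 + 5.0)*x = 5 + 5.0*(-1.9681 + 0.9316)
x^{k+1} = -0.0122
Step 2: z-update.
Minimize 3*z^2 - 7*z + (5.0/2)*(-0.0122 - z - 0.9316)^2
FOC: (2*3 + 5.0)*z = 7 + 5.0*(-0.0122 - 0.9316)
z^{k+1} = 0.2074
Step 3: u-update.
u^{k+1} = -0.9316 - 0.0122 - 0.2074 = -1.1511
Step 4: Primal residual = |-0.0122 - 0.2074| = 0.2195


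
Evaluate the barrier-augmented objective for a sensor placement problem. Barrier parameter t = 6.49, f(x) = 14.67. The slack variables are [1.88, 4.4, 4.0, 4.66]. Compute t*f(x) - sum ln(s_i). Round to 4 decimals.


Step 1: Compute log-barrier.
ln values: [0.6313, 1.4816, 1.3863, 1.539]
phi = -(0.6313 + 1.4816 + 1.3863 + 1.539) = -5.0382
Step 2: Compute augmented objective.
t*f(x) = 6.49*14.67 = 95.2083
Total = 95.2083 - 5.0382 = 90.1701


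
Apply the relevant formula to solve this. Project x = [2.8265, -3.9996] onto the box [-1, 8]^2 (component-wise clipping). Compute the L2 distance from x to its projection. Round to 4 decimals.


Project each component onto [-1, 8].
clip(2.8265) = 2.8265, clip(-3.9996) = -1.0
Projection = [2.8265, -1.0]
Squared diffs: [0.0, 8.9976]
Distance = sqrt(8.9976) = 2.9996


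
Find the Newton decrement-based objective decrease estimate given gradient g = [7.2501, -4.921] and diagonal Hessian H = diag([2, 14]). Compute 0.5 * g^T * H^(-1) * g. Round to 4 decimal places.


Step 1: H is diagonal, so H^(-1) * g = [3.6251, -0.3515].
Step 2: g^T H^(-1) g = sum_i g_i^2 / H_ii
  = (7.2501)^2/2 + (-4.921)^2/14
  = 26.282 + 1.7297 = 28.0117
Step 3: Objective decrease = 0.5 * g^T H^(-1) g = 14.0059


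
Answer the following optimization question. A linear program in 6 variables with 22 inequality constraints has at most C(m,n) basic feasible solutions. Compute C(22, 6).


Each vertex corresponds to some choice of n active constraints out of m, so the number of vertices is at most C(m, n) = m! / (n!(m-n)!).
m = 22, n = 6
Numerator: 22 * 21 * 20 * 19 * 18 * 17
Denominator: 6! = 720
C(22, 6) = 74613


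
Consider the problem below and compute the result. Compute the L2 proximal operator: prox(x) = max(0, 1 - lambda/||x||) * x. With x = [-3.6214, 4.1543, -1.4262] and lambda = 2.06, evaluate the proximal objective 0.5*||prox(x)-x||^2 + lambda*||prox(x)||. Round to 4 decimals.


Step 1: Compute ||x||.
||x|| = 5.6927
Step 2: Compute scaling factor.
scale = max(0, 1 - 2.06/5.6927) = 0.6381
Step 3: prox(x) = [-2.3109, 2.651, -0.9101]
||prox(x)|| = 3.6327
Step 4: Proximal objective.
0.5*||prox-x||^2 = 2.1218
lambda*||prox|| = 7.4834
Total = 9.6052


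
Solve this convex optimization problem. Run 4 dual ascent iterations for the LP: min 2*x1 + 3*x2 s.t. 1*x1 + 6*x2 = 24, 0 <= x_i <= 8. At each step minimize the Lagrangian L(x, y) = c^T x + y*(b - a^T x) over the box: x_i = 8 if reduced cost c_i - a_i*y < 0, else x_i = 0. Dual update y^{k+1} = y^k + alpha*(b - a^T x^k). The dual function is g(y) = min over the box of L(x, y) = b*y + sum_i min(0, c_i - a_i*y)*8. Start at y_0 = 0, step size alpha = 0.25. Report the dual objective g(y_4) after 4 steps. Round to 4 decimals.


Dual ascent for LP: min 2*x1 + 3*x2, 1*x1 + 6*x2 = 24, 0 <= x_i <= 8
Step 1: y^k = 0.0, reduced costs: (2.0, 3.0)
  x^k = (0.0, 0.0), subgradient = b - a^T x = 24.0
  y^{k+1} = 0.0 + 0.25*24.0 = 6.0
Step 2: y^k = 6.0, reduced costs: (-4.0, -33.0)
  x^k = (8.0, 8.0), subgradient = b - a^T x = -32.0
  y^{k+1} = 6.0 + 0.25*-32.0 = -2.0
Step 3: y^k = -2.0, reduced costs: (4.0, 15.0)
  x^k = (0.0, 0.0), subgradient = b - a^T x = 24.0
  y^{k+1} = -2.0 + 0.25*24.0 = 4.0
Step 4: y^k = 4.0, reduced costs: (-2.0, -21.0)
  x^k = (8.0, 8.0), subgradient = b - a^T x = -32.0
  y^{k+1} = 4.0 + 0.25*-32.0 = -4.0
Dual objective at y_4 = -4.0: reduced costs (6.0, 27.0), box minimizer x = (0.0, 0.0)
g(y_4) = b*y + (c1 - a1*y)*x1 + (c2 - a2*y)*x2 = 24*(-4.0) + 6.0*0.0 + 27.0*0.0 = -96.0 + 0.0 + 0.0 = -96.0


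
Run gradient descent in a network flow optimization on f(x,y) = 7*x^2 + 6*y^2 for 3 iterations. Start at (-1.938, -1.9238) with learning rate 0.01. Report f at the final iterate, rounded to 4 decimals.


Gradient descent on f(x,y) = 7*x^2 + 6*y^2.
Starting point: (-1.938, -1.9238), alpha = 0.01
Step 1: grad_x = 2*7*-1.938 = -27.132, grad_y = 2*6*-1.9238 = -23.0856
  x_1 = -1.938 - 0.01*-27.132 = -1.6667
  y_1 = -1.9238 - 0.01*-23.0856 = -1.6929
Step 2: grad_x = 2*7*-1.6667 = -23.3335, grad_y = 2*6*-1.6929 = -20.3153
  x_2 = -1.6667 - 0.01*-23.3335 = -1.4333
  y_2 = -1.6929 - 0.01*-20.3153 = -1.4898
Step 3: grad_x = 2*7*-1.4333 = -20.0668, grad_y = 2*6*-1.4898 = -17.8775
  x_3 = -1.4333 - 0.01*-20.0668 = -1.2327
  y_3 = -1.4898 - 0.01*-17.8775 = -1.311
f(-1.2327, -1.311) = 7*(-1.2327)^2 + 6*(-1.311)^2 = 20.949


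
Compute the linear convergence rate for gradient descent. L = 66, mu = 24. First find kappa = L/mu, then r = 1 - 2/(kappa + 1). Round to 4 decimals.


Step 1: Compute the condition number.
kappa = L/mu = 66/24 = 2.75
Step 2: Compute the convergence rate.
r = 1 - 2/(kappa + 1) = 1 - 2*mu/(L + mu) = (L - mu)/(L + mu) = 42/90 = 0.4667


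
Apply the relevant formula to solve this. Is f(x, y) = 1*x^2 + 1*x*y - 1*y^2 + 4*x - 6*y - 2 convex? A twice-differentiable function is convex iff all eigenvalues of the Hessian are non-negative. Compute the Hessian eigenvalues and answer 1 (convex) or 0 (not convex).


The Hessian of f(x,y) = 1*x^2 + 1*x*y - 1*y^2 + 4*x - 6*y - 2 is:
H = [[2, 1], [1, -2]]
Trace = 2 - 2 = 0
Determinant = 2*-2 - (1)^2 = -5
Discriminant = (0)^2 - 4*-5 = 20.0
Eigenvalues: lambda_1 = -2.2361, lambda_2 = 2.2361
The function is not convex.

0


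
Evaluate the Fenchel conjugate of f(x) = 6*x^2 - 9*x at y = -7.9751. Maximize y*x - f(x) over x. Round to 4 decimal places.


f*(y) = sup_x {y*x - a*x^2 - b*x} = sup_x {(y-b)*x - a*x^2}
FOC: (y - b) - 2a*x = 0 => x* = (y - b)/(2a)
x* = (-7.9751 + 9)/(2*6) = 0.0854
f*(-7.9751) = (y-b)^2/(4a) = (-7.9751 + 9)^2/(4*6)
= 1.0504/24 = 0.0438


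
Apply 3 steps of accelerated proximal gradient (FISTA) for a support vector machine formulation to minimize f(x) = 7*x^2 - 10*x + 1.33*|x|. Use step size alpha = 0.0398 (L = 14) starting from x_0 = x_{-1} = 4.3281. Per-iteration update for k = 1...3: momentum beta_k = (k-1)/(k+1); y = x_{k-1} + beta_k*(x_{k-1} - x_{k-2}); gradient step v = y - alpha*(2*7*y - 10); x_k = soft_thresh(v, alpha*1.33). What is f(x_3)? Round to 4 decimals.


FISTA on f(x) = 7*x^2 - 10*x + 1.33*|x|
L = 14, alpha = 0.0398
Iteration 1: beta = 0.0, y = 4.3281 + 0.0*(4.3281 - 4.3281) = 4.3281
  grad(y) = 50.5934, v = y - alpha*grad = 2.3145
  prox(v) = soft_thresh(2.3145, 0.0529) = 2.2615
Iteration 2: beta = 0.3333, y = 2.2615 + 0.3333*(2.2615 - 4.3281) = 1.5727
  grad(y) = 12.0178, v = y - alpha*grad = 1.0944
  prox(v) = soft_thresh(1.0944, 0.0529) = 1.0415
Iteration 3: beta = 0.5, y = 1.0415 + 0.5*(1.0415 - 2.2615) = 0.4314
  grad(y) = -3.9602, v = y - alpha*grad = 0.589
  prox(v) = soft_thresh(0.589, 0.0529) = 0.5361
f(x_3) = 7*0.5361^2 - 10*0.5361 + 1.33*|0.5361| = -2.6362


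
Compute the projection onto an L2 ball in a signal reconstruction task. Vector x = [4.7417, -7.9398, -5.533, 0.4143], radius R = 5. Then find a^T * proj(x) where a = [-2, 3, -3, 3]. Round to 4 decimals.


Step 1: Compute ||x|| (intermediates to 6 decimals).
||x|| = sqrt(4.7417^2 + (-7.9398)^2 + (-5.533)^2 + 0.4143^2) = 10.784706
Step 2: Project.
Since ||x|| > R, scale = R/||x|| = 5/10.784706 = 0.463619, proj(x) = scale * x
proj(x) = [2.198342, -3.681042, -2.565204, 0.192077]
Step 3: Dot product.
a^T * proj(x) = -2*2.198342 + 3*(-3.681042) - 3*(-2.565204) + 3*0.192077 = -7.168


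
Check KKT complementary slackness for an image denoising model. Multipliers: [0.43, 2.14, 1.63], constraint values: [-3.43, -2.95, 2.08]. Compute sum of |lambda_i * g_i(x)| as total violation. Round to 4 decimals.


KKT complementary slackness check:
lambda_1 * g_1 = 0.43 * -3.43 = -1.4749
lambda_2 * g_2 = 2.14 * -2.95 = -6.313
lambda_3 * g_3 = 1.63 * 2.08 = 3.3904
Total violation = 1.4749 + 6.313 + 3.3904 = 11.1783


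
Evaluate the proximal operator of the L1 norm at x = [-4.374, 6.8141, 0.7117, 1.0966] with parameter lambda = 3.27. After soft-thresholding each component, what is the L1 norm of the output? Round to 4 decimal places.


Soft-thresholding with lambda = 3.27:
prox(-4.374) = sign(-4.374)*max(|-4.374| - 3.27, 0) = -1.104
prox(6.8141) = sign(6.8141)*max(|6.8141| - 3.27, 0) = 3.5441
prox(0.7117) = sign(0.7117)*max(|0.7117| - 3.27, 0) = 0.0
prox(1.0966) = sign(1.0966)*max(|1.0966| - 3.27, 0) = 0.0
prox(x) = [-1.104, 3.5441, 0.0, 0.0]
||prox(x)||_1 = 1.104 + 3.5441 + 0.0 + 0.0 = 4.6481


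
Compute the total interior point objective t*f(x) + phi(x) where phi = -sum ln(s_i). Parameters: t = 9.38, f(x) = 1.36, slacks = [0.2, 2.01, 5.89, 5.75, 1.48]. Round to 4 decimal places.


Step 1: Compute log-barrier.
ln values: [-1.6094, 0.6981, 1.7733, 1.7492, 0.392]
phi = -(-1.6094 + 0.6981 + 1.7733 + 1.7492 + 0.392) = -3.0032
Step 2: Compute augmented objective.
t*f(x) = 9.38*1.36 = 12.7568
Total = 12.7568 - 3.0032 = 9.7536


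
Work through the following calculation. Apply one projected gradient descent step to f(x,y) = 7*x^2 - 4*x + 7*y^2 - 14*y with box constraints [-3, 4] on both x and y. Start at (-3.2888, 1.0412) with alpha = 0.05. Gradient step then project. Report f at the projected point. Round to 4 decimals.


Step 1: Compute gradient at (-3.2888, 1.0412).
grad_x = 2*7*-3.2888 - 4 = -50.0432
grad_y = 2*7*1.0412 - 14 = 0.5768
Step 2: Gradient step.
x_raw = -3.2888 - 0.05*-50.0432 = -0.7866
y_raw = 1.0412 - 0.05*0.5768 = 1.0124
Step 3: Project onto [-3, 4].
x_proj = clip(-0.7866) = -0.7866
y_proj = clip(1.0124) = 1.0124
Step 4: Evaluate f.
f(-0.7866, 1.0124) = 0.4792


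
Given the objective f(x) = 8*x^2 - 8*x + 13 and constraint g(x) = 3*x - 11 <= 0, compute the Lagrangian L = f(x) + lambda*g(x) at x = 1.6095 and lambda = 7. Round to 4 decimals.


Step 1: Evaluate f(x).
f(1.6095) = 8*1.6095^2 - 8*1.6095 + 13 = 20.8479
Step 2: Evaluate g(x).
g(1.6095) = 3*1.6095 - 11 = -6.1715
Step 3: Compute Lagrangian.
L = 20.8479 + 7*-6.1715 = -22.3526


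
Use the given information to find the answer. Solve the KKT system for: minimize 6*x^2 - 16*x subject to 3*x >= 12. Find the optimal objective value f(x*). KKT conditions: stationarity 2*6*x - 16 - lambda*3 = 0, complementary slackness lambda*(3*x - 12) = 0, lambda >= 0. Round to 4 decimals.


Step 1: Try lambda = 0 (constraint inactive).
x_unc = 16/(2*6) = 1.3333
Check: 3*1.3333 = 3.9999 < 12 -- violated!
Step 2: Constraint must be active: 3*x = 12
x* = 12/3 = 4.0
lambda = (2*6*4.0 - 16)/3 = 10.6667
Step 3: Compute optimal value.
f(x*) = 6*4.0^2 - 16*4.0 = 32.0


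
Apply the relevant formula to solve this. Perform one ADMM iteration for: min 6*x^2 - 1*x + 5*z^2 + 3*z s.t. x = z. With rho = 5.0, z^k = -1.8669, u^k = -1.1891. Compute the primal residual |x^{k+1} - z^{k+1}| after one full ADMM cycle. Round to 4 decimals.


ADMM iteration with rho = 5.0, z^k = -1.8669, u^k = -1.1891
Step 1: x-update.
Minimize 6*x^2 - 1*x + (5.0/2)*(x + 1.8669 - 1.1891)^2
FOC: (2*6 + 5.0)*x = 1 + 5.0*(-1.8669 + 1.1891)
x^{k+1} = -0.1405
Step 2: z-update.
Minimize 5*z^2 + 3*z + (5.0/2)*(-0.1405 - z - 1.1891)^2
FOC: (2*5 + 5.0)*z = -3 + 5.0*(-0.1405 - 1.1891)
z^{k+1} = -0.6432
Step 3: u-update.
u^{k+1} = -1.1891 - 0.1405 + 0.6432 = -0.6864
Step 4: Primal residual = |-0.1405 + 0.6432| = 0.5027


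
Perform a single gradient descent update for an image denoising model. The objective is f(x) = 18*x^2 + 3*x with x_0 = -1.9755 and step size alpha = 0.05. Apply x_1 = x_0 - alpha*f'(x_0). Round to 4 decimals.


We compute the gradient at x_0 and apply the update.
f'(x) = 36*x + 3
f'(-1.9755) = 36*-1.9755 + 3 = -68.118
x_1 = -1.9755 - 0.05*-68.118 = 1.4304


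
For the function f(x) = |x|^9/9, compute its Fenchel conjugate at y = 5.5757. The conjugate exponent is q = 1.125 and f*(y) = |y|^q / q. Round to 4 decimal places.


The conjugate exponent q satisfies 1/p + 1/q = 1.
p = 9, so q = 9/(9 - 1) = 1.125
|y|^q = 5.5757^1.125 = 6.9117
f*(5.5757) = 6.9117 / 1.125 = 6.1438


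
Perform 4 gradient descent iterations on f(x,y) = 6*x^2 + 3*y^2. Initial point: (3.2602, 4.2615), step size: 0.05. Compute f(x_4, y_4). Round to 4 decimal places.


Gradient descent on f(x,y) = 6*x^2 + 3*y^2.
Starting point: (3.2602, 4.2615), alpha = 0.05
Step 1: grad_x = 2*6*3.2602 = 39.1224, grad_y = 2*3*4.2615 = 25.569
  x_1 = 3.2602 - 0.05*39.1224 = 1.3041
  y_1 = 4.2615 - 0.05*25.569 = 2.9831
Step 2: grad_x = 2*6*1.3041 = 15.649, grad_y = 2*3*2.9831 = 17.8983
  x_2 = 1.3041 - 0.05*15.649 = 0.5216
  y_2 = 2.9831 - 0.05*17.8983 = 2.0881
Step 3: grad_x = 2*6*0.5216 = 6.2596, grad_y = 2*3*2.0881 = 12.5288
  x_3 = 0.5216 - 0.05*6.2596 = 0.2087
  y_3 = 2.0881 - 0.05*12.5288 = 1.4617
Step 4: grad_x = 2*6*0.2087 = 2.5038, grad_y = 2*3*1.4617 = 8.7702
  x_4 = 0.2087 - 0.05*2.5038 = 0.0835
  y_4 = 1.4617 - 0.05*8.7702 = 1.0232
f(0.0835, 1.0232) = 6*0.0835^2 + 3*1.0232^2 = 3.1825


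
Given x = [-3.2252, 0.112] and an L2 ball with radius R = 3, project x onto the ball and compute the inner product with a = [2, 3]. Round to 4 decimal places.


Step 1: Compute ||x|| (intermediates to 6 decimals).
||x|| = sqrt((-3.2252)^2 + 0.112^2) = 3.227144
Step 2: Project.
Since ||x|| > R, scale = R/||x|| = 3/3.227144 = 0.929615, proj(x) = scale * x
proj(x) = [-2.998194, 0.104117]
Step 3: Dot product.
a^T * proj(x) = 2*(-2.998194) + 3*0.104117 = -5.684


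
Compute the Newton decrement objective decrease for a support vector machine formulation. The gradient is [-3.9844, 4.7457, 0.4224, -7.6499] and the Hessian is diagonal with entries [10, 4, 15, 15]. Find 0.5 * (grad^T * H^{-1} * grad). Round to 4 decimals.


Step 1: H is diagonal, so H^(-1) * g = [-0.3984, 1.1864, 0.0282, -0.51].
Step 2: g^T H^(-1) g = sum_i g_i^2 / H_ii
  = (-3.9844)^2/10 + (4.7457)^2/4 + (0.4224)^2/15 + (-7.6499)^2/15
  = 1.5875 + 5.6304 + 0.0119 + 3.9014 = 11.1313
Step 3: Objective decrease = 0.5 * g^T H^(-1) g = 5.5656


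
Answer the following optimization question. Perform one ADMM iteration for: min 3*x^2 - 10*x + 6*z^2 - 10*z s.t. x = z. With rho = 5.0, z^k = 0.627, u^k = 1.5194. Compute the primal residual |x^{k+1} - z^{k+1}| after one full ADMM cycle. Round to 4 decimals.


ADMM iteration with rho = 5.0, z^k = 0.627, u^k = 1.5194
Step 1: x-update.
Minimize 3*x^2 - 10*x + (5.0/2)*(x - 0.627 + 1.5194)^2
FOC: (2*3 + 5.0)*x = 10 + 5.0*(0.627 - 1.5194)
x^{k+1} = 0.5035
Step 2: z-update.
Minimize 6*z^2 - 10*z + (5.0/2)*(0.5035 - z + 1.5194)^2
FOC: (2*6 + 5.0)*z = 10 + 5.0*(0.5035 + 1.5194)
z^{k+1} = 1.1832
Step 3: u-update.
u^{k+1} = 1.5194 + 0.5035 - 1.1832 = 0.8397
Step 4: Primal residual = |0.5035 - 1.1832| = 0.6797


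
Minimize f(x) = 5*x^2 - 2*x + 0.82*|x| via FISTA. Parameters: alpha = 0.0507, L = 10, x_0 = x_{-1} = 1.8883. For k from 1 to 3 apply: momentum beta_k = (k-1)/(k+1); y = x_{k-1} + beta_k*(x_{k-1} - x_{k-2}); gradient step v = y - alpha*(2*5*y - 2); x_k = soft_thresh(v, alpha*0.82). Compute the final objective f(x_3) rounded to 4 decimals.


FISTA on f(x) = 5*x^2 - 2*x + 0.82*|x|
L = 10, alpha = 0.0507
Iteration 1: beta = 0.0, y = 1.8883 + 0.0*(1.8883 - 1.8883) = 1.8883
  grad(y) = 16.883, v = y - alpha*grad = 1.0323
  prox(v) = soft_thresh(1.0323, 0.0416) = 0.9908
Iteration 2: beta = 0.3333, y = 0.9908 + 0.3333*(0.9908 - 1.8883) = 0.6916
  grad(y) = 4.9158, v = y - alpha*grad = 0.4423
  prox(v) = soft_thresh(0.4423, 0.0416) = 0.4008
Iteration 3: beta = 0.5, y = 0.4008 + 0.5*(0.4008 - 0.9908) = 0.1058
  grad(y) = -0.9422, v = y - alpha*grad = 0.1536
  prox(v) = soft_thresh(0.1536, 0.0416) = 0.112
f(x_3) = 5*0.112^2 - 2*0.112 + 0.82*|0.112| = -0.0694


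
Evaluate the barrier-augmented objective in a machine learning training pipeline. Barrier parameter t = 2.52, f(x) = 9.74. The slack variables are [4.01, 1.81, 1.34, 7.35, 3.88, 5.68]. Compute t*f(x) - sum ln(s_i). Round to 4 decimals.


Step 1: Compute log-barrier.
ln values: [1.3888, 0.5933, 0.2927, 1.9947, 1.3558, 1.737]
phi = -(1.3888 + 0.5933 + 0.2927 + 1.9947 + 1.3558 + 1.737) = -7.3623
Step 2: Compute augmented objective.
t*f(x) = 2.52*9.74 = 24.5448
Total = 24.5448 - 7.3623 = 17.1825


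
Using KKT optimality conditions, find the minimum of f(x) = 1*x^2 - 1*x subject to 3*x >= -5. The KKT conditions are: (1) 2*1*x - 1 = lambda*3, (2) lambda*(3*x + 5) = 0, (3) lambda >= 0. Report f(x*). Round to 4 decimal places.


Step 1: Try lambda = 0 (constraint inactive).
Stationarity: 2*1*x - 1 = 0
x* = 1/(2*1) = 0.5
Check constraint: 3*0.5 = 1.5 >= -5 -- satisfied.
Step 2: Compute optimal value.
f(x*) = 1*0.5^2 - 1*0.5 = -0.25


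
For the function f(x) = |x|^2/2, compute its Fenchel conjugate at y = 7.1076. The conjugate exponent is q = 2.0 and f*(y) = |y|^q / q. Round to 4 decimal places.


The conjugate exponent q satisfies 1/p + 1/q = 1.
p = 2, so q = 2/(2 - 1) = 2.0
|y|^q = 7.1076^2.0 = 50.518
f*(7.1076) = 50.518 / 2.0 = 25.259


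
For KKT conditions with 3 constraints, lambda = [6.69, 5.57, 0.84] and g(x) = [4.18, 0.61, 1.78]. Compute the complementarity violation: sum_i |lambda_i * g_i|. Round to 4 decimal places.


KKT complementary slackness check:
lambda_1 * g_1 = 6.69 * 4.18 = 27.9642
lambda_2 * g_2 = 5.57 * 0.61 = 3.3977
lambda_3 * g_3 = 0.84 * 1.78 = 1.4952
Total violation = 27.9642 + 3.3977 + 1.4952 = 32.8571


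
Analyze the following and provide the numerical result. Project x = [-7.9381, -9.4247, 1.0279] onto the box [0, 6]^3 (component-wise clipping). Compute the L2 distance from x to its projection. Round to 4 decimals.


Project each component onto [0, 6].
clip(-7.9381) = 0.0, clip(-9.4247) = 0.0, clip(1.0279) = 1.0279
Projection = [0.0, 0.0, 1.0279]
Squared diffs: [63.0134, 88.825, 0.0]
Distance = sqrt(151.8384) = 12.3223


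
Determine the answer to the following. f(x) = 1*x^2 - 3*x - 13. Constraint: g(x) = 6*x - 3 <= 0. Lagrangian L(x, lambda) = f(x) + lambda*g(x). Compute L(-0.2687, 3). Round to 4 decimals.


Step 1: Evaluate f(x).
f(-0.2687) = 1*(-0.2687)^2 - 3*(-0.2687) - 13 = -12.1217
Step 2: Evaluate g(x).
g(-0.2687) = 6*-0.2687 - 3 = -4.6122
Step 3: Compute Lagrangian.
L = -12.1217 + 3*-4.6122 = -25.9583


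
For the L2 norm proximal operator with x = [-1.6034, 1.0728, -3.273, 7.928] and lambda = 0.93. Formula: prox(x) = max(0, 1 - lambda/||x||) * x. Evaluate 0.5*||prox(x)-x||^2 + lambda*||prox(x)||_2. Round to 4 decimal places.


Step 1: Compute ||x||.
||x|| = 8.7913
Step 2: Compute scaling factor.
scale = max(0, 1 - 0.93/8.7913) = 0.8942
Step 3: prox(x) = [-1.4338, 0.9593, -2.9268, 7.0893]
||prox(x)|| = 7.8613
Step 4: Proximal objective.
0.5*||prox-x||^2 = 0.4325
lambda*||prox|| = 7.311
Total = 7.7435


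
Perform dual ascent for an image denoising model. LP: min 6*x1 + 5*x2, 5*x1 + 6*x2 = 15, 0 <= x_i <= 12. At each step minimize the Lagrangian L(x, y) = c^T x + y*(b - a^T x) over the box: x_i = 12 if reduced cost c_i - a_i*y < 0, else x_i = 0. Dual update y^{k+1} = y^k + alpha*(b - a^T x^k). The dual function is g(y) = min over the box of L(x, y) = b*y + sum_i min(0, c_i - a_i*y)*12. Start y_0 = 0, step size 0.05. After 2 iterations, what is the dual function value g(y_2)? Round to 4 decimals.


Dual ascent for LP: min 6*x1 + 5*x2, 5*x1 + 6*x2 = 15, 0 <= x_i <= 12
Step 1: y^k = 0.0, reduced costs: (6.0, 5.0)
  x^k = (0.0, 0.0), subgradient = b - a^T x = 15.0
  y^{k+1} = 0.0 + 0.05*15.0 = 0.75
Step 2: y^k = 0.75, reduced costs: (2.25, 0.5)
  x^k = (0.0, 0.0), subgradient = b - a^T x = 15.0
  y^{k+1} = 0.75 + 0.05*15.0 = 1.5
Dual objective at y_2 = 1.5: reduced costs (-1.5, -4.0), box minimizer x = (12.0, 12.0)
g(y_2) = b*y + (c1 - a1*y)*x1 + (c2 - a2*y)*x2 = 15*1.5 + (-1.5)*12.0 + (-4.0)*12.0 = 22.5 - 18.0 - 48.0 = -43.5


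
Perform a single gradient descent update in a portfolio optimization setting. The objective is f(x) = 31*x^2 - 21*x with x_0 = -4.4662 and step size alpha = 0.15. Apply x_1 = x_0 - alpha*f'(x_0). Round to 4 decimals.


We compute the gradient at x_0 and apply the update.
f'(x) = 62*x - 21
f'(-4.4662) = 62*-4.4662 - 21 = -297.9044
x_1 = -4.4662 - 0.15*-297.9044 = 40.2195


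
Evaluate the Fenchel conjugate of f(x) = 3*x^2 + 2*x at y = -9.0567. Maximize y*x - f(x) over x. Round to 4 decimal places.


f*(y) = sup_x {y*x - a*x^2 - b*x} = sup_x {(y-b)*x - a*x^2}
FOC: (y - b) - 2a*x = 0 => x* = (y - b)/(2a)
x* = (-9.0567 - 2)/(2*3) = -1.8428
f*(-9.0567) = (y-b)^2/(4a) = (-9.0567 - 2)^2/(4*3)
= 122.2506/12 = 10.1876


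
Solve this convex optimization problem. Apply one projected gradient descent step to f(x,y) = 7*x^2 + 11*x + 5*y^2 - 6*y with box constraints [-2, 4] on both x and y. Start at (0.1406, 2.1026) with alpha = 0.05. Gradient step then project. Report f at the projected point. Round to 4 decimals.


Step 1: Compute gradient at (0.1406, 2.1026).
grad_x = 2*7*0.1406 + 11 = 12.9684
grad_y = 2*5*2.1026 - 6 = 15.026
Step 2: Gradient step.
x_raw = 0.1406 - 0.05*12.9684 = -0.5078
y_raw = 2.1026 - 0.05*15.026 = 1.3513
Step 3: Project onto [-2, 4].
x_proj = clip(-0.5078) = -0.5078
y_proj = clip(1.3513) = 1.3513
Step 4: Evaluate f.
f(-0.5078, 1.3513) = -2.7586


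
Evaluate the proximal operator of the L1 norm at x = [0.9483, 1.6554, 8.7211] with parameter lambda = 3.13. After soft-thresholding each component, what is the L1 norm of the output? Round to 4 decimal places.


Soft-thresholding with lambda = 3.13:
prox(0.9483) = sign(0.9483)*max(|0.9483| - 3.13, 0) = 0.0
prox(1.6554) = sign(1.6554)*max(|1.6554| - 3.13, 0) = 0.0
prox(8.7211) = sign(8.7211)*max(|8.7211| - 3.13, 0) = 5.5911
prox(x) = [0.0, 0.0, 5.5911]
||prox(x)||_1 = 0.0 + 0.0 + 5.5911 = 5.5911


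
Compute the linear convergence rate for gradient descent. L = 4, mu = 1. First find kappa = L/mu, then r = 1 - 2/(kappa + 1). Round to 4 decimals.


Step 1: Compute the condition number.
kappa = L/mu = 4/1 = 4.0
Step 2: Compute the convergence rate.
r = 1 - 2/(kappa + 1) = 1 - 2*mu/(L + mu) = (L - mu)/(L + mu) = 3/5 = 0.6


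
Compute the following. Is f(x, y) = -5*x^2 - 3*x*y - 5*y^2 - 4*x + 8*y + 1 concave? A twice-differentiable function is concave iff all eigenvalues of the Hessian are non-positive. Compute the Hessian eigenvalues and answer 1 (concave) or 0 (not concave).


The Hessian of f(x,y) = -5*x^2 - 3*x*y - 5*y^2 - 4*x + 8*y + 1 is:
H = [[-10, -3], [-3, -10]]
Trace = -10 - 10 = -20
Determinant = -10*-10 - (-3)^2 = 91
Discriminant = (-20)^2 - 4*91 = 36.0
Eigenvalues: lambda_1 = -13.0, lambda_2 = -7.0
The function is concave.

1


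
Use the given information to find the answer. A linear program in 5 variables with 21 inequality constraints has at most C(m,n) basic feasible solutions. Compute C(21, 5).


Each vertex corresponds to some choice of n active constraints out of m, so the number of vertices is at most C(m, n) = m! / (n!(m-n)!).
m = 21, n = 5
Numerator: 21 * 20 * 19 * 18 * 17
Denominator: 5! = 120
C(21, 5) = 20349


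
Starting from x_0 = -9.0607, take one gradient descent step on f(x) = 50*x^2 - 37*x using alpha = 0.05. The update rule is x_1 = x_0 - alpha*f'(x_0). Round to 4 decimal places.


We compute the gradient at x_0 and apply the update.
f'(x) = 100*x - 37
f'(-9.0607) = 100*-9.0607 - 37 = -943.07
x_1 = -9.0607 - 0.05*-943.07 = 38.0928


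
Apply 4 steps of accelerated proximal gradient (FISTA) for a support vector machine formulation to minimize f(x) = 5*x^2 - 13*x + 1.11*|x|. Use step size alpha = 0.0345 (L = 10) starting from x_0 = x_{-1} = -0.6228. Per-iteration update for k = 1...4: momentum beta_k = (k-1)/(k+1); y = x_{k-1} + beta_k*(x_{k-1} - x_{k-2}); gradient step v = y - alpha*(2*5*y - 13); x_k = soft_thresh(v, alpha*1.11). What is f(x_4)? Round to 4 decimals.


FISTA on f(x) = 5*x^2 - 13*x + 1.11*|x|
L = 10, alpha = 0.0345
Iteration 1: beta = 0.0, y = -0.6228 + 0.0*(-0.6228 + 0.6228) = -0.6228
  grad(y) = -19.228, v = y - alpha*grad = 0.0406
  prox(v) = soft_thresh(0.0406, 0.0383) = 0.0023
Iteration 2: beta = 0.3333, y = 0.0023 + 0.3333*(0.0023 + 0.6228) = 0.2106
  grad(y) = -10.8937, v = y - alpha*grad = 0.5865
  prox(v) = soft_thresh(0.5865, 0.0383) = 0.5482
Iteration 3: beta = 0.5, y = 0.5482 + 0.5*(0.5482 - 0.0023) = 0.8211
  grad(y) = -4.7889, v = y - alpha*grad = 0.9863
  prox(v) = soft_thresh(0.9863, 0.0383) = 0.948
Iteration 4: beta = 0.6, y = 0.948 + 0.6*(0.948 - 0.5482) = 1.188
  grad(y) = -1.1204, v = y - alpha*grad = 1.2266
  prox(v) = soft_thresh(1.2266, 0.0383) = 1.1883
f(x_4) = 5*1.1883^2 - 13*1.1883 + 1.11*|1.1883| = -7.0686


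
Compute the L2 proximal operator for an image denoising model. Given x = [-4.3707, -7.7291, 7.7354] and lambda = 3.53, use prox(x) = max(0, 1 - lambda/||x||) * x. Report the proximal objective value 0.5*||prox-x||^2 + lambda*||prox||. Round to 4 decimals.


Step 1: Compute ||x||.
||x|| = 11.7762
Step 2: Compute scaling factor.
scale = max(0, 1 - 3.53/11.7762) = 0.7002
Step 3: prox(x) = [-3.0605, -5.4122, 5.4167]
||prox(x)|| = 8.2462
Step 4: Proximal objective.
0.5*||prox-x||^2 = 6.2305
lambda*||prox|| = 29.1091
Total = 35.3395


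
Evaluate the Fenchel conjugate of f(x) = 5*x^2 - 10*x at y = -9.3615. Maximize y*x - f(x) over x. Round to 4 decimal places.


f*(y) = sup_x {y*x - a*x^2 - b*x} = sup_x {(y-b)*x - a*x^2}
FOC: (y - b) - 2a*x = 0 => x* = (y - b)/(2a)
x* = (-9.3615 + 10)/(2*5) = 0.0639
f*(-9.3615) = (y-b)^2/(4a) = (-9.3615 + 10)^2/(4*5)
= 0.4077/20 = 0.0204


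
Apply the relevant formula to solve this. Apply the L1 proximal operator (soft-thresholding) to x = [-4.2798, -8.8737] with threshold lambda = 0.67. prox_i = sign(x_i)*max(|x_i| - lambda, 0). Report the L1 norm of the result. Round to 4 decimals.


Soft-thresholding with lambda = 0.67:
prox(-4.2798) = sign(-4.2798)*max(|-4.2798| - 0.67, 0) = -3.6098
prox(-8.8737) = sign(-8.8737)*max(|-8.8737| - 0.67, 0) = -8.2037
prox(x) = [-3.6098, -8.2037]
||prox(x)||_1 = 3.6098 + 8.2037 = 11.8135


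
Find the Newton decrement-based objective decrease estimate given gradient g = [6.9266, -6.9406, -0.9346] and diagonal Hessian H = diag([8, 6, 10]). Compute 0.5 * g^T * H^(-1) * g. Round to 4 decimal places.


Step 1: H is diagonal, so H^(-1) * g = [0.8658, -1.1568, -0.0935].
Step 2: g^T H^(-1) g = sum_i g_i^2 / H_ii
  = (6.9266)^2/8 + (-6.9406)^2/6 + (-0.9346)^2/10
  = 5.9972 + 8.0287 + 0.0873 = 14.1132
Step 3: Objective decrease = 0.5 * g^T H^(-1) g = 7.0566


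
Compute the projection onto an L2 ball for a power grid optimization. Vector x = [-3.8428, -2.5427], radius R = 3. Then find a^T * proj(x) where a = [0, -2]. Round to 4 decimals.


Step 1: Compute ||x|| (intermediates to 6 decimals).
||x|| = sqrt((-3.8428)^2 + (-2.5427)^2) = 4.607867
Step 2: Project.
Since ||x|| > R, scale = R/||x|| = 3/4.607867 = 0.65106, proj(x) = scale * x
proj(x) = [-2.501893, -1.65545]
Step 3: Dot product.
a^T * proj(x) = 0*(-2.501893) - 2*(-1.65545) = 3.3109


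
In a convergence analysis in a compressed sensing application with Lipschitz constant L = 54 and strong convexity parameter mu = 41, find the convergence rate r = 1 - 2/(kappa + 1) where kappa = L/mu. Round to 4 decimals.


Step 1: Compute the condition number.
kappa = L/mu = 54/41 = 1.3171
Step 2: Compute the convergence rate.
r = 1 - 2/(kappa + 1) = 1 - 2*mu/(L + mu) = (L - mu)/(L + mu) = 13/95 = 0.1368


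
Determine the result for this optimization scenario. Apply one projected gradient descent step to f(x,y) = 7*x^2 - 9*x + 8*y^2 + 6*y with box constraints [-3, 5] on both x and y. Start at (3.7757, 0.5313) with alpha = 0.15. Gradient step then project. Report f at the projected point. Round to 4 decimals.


Step 1: Compute gradient at (3.7757, 0.5313).
grad_x = 2*7*3.7757 - 9 = 43.8598
grad_y = 2*8*0.5313 + 6 = 14.5008
Step 2: Gradient step.
x_raw = 3.7757 - 0.15*43.8598 = -2.8033
y_raw = 0.5313 - 0.15*14.5008 = -1.6438
Step 3: Project onto [-3, 5].
x_proj = clip(-2.8033) = -2.8033
y_proj = clip(-1.6438) = -1.6438
Step 4: Evaluate f.
f(-2.8033, -1.6438) = 91.9919


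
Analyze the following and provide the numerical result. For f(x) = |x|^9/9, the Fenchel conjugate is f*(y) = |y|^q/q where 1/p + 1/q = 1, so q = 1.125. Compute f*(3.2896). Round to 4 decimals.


The conjugate exponent q satisfies 1/p + 1/q = 1.
p = 9, so q = 9/(9 - 1) = 1.125
|y|^q = 3.2896^1.125 = 3.8176
f*(3.2896) = 3.8176 / 1.125 = 3.3934


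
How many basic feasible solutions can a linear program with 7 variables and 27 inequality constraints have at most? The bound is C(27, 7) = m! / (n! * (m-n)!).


Each vertex corresponds to some choice of n active constraints out of m, so the number of vertices is at most C(m, n) = m! / (n!(m-n)!).
m = 27, n = 7
Numerator: 27 * 26 * 25 * 24 * 23 * 22 * 21
Denominator: 7! = 5040
C(27, 7) = 888030


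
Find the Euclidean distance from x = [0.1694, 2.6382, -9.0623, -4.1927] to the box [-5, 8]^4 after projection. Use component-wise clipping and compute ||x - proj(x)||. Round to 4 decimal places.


Project each component onto [-5, 8].
clip(0.1694) = 0.1694, clip(2.6382) = 2.6382, clip(-9.0623) = -5.0, clip(-4.1927) = -4.1927
Projection = [0.1694, 2.6382, -5.0, -4.1927]
Squared diffs: [0.0, 0.0, 16.5023, 0.0]
Distance = sqrt(16.5023) = 4.0623


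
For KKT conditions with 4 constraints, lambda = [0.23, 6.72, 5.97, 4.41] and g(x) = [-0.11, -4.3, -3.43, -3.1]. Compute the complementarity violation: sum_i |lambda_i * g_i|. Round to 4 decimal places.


KKT complementary slackness check:
lambda_1 * g_1 = 0.23 * -0.11 = -0.0253
lambda_2 * g_2 = 6.72 * -4.3 = -28.896
lambda_3 * g_3 = 5.97 * -3.43 = -20.4771
lambda_4 * g_4 = 4.41 * -3.1 = -13.671
Total violation = 0.0253 + 28.896 + 20.4771 + 13.671 = 63.0694


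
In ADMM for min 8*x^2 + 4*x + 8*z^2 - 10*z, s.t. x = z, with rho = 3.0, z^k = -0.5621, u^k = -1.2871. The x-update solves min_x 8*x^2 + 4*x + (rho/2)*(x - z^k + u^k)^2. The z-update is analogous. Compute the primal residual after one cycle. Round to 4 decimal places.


ADMM iteration with rho = 3.0, z^k = -0.5621, u^k = -1.2871
Step 1: x-update.
Minimize 8*x^2 + 4*x + (3.0/2)*(x + 0.5621 - 1.2871)^2
FOC: (2*8 + 3.0)*x = -4 + 3.0*(-0.5621 + 1.2871)
x^{k+1} = -0.0961
Step 2: z-update.
Minimize 8*z^2 - 10*z + (3.0/2)*(-0.0961 - z - 1.2871)^2
FOC: (2*8 + 3.0)*z = 10 + 3.0*(-0.0961 - 1.2871)
z^{k+1} = 0.3079
Step 3: u-update.
u^{k+1} = -1.2871 - 0.0961 - 0.3079 = -1.6911
Step 4: Primal residual = |-0.0961 - 0.3079| = 0.404
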